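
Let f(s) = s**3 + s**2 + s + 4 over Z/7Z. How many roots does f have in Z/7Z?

1

Evaluate at each of the 7 elements of Z/7Z:
f(0) = 4; f(1) = 0 → root; f(2) = 4; f(3) = 1; f(4) = 4; f(5) = 5; f(6) = 3.
Roots: {1}.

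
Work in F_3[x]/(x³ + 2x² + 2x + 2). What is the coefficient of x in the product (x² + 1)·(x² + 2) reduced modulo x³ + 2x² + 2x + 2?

2

Multiply in F_3[x]: (x² + 1)·(x² + 2) = x⁴ + 2.
Reduce using x³ ≡ x² + x + 1 (mod x³ + 2x² + 2x + 2).
Reduced: 2x² + 2x.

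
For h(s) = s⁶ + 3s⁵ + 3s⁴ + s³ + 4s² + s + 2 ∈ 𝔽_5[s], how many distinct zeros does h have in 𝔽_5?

Evaluate at each of the 5 elements of 𝔽_5:
h(0) = 2; h(1) = 0 → root; h(2) = 1; h(3) = 4; h(4) = 0 → root.
Roots: {1, 4}.

2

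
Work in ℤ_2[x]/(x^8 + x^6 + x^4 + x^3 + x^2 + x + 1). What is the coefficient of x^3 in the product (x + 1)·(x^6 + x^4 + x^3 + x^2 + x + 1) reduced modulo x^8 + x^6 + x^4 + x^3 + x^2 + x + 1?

Multiply in ℤ_2[x]: (x + 1)·(x^6 + x^4 + x^3 + x^2 + x + 1) = x^7 + x^6 + x^5 + 1.
Reduced: x^7 + x^6 + x^5 + 1.

0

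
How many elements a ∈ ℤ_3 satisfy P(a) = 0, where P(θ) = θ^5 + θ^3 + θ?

3

Evaluate at each of the 3 elements of ℤ_3:
P(0) = 0 → root; P(1) = 0 → root; P(2) = 0 → root.
Roots: {0, 1, 2}.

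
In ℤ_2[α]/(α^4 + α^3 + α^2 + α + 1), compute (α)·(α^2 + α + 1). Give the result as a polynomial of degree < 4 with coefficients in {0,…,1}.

α^3 + α^2 + α

Multiply in ℤ_2[α]: (α)·(α^2 + α + 1) = α^3 + α^2 + α.
Reduced: α^3 + α^2 + α.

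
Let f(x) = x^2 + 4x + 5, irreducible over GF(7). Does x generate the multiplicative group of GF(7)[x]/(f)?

|GF(7^2)^×| = 7^2 − 1 = 48. Prime factorization: 48 = 2^4·3.
f is primitive ⇔ x has order 48 in GF(7)[x]/(f), i.e. x^(48/q) ≠ 1 for each prime q | 48.
x^(24) mod f = 6.
x^(16) mod f = 4.
None equal 1, so x has full order 48; f is primitive.

Yes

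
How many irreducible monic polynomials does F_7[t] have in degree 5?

The number of monic irreducibles of degree 5 over GF(7) is (1/5)·Σ_{d∣5} μ(5/d) 7^d.
Divisors of 5: 1, 5; μ(5/d) for each: -1, 1.
Σ = − 7^1 + 7^5 = 16800.
N = 16800/5 = 3360.

3360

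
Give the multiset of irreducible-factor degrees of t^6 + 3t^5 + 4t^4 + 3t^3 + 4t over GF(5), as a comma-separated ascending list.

1, 1, 1, 1, 1, 1

Write g(t) = t^6 + 3t^5 + 4t^4 + 3t^3 + 4t.
Roots in GF(5): g(0) = 0 → root; g(1) = 0 → root; g(2) = 1; g(3) = 0 → root; g(4) = 0 → root.
Linear factors from roots: (t), (t + 4), (t + 2), (t + 1).
Complete factorization: g(t) = (t)·(t + 1)·(t + 2)^2·(t + 4)^2.
Factor degrees with multiplicity: 1 + 1 + 1 + 1 + 1 + 1 = 6.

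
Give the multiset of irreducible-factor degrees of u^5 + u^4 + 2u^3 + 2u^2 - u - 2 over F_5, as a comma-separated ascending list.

5

Write f(u) = u^5 + u^4 + 2u^3 + 2u^2 - u - 2.
Roots in F_5: f(0) = 3; f(1) = 3; f(2) = 3; f(3) = 1; f(4) = 4.
Complete factorization: f(u) = (u^5 + u^4 + 2u^3 + 2u^2 - u - 2).
Factor degrees with multiplicity: 5 = 5.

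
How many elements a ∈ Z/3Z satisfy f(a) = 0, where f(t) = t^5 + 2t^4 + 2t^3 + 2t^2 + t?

Evaluate at each of the 3 elements of Z/3Z:
f(0) = 0 → root; f(1) = 2; f(2) = 0 → root.
Roots: {0, 2}.

2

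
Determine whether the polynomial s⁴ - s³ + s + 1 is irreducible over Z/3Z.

Write h(s) = s⁴ - s³ + s + 1.
Check for roots in Z/3Z: h(0) = 1; h(1) = 2; h(2) = 2.
No roots, so no linear factors.
Monic irreducibles of degree 2 over GF(3): s² + 1, s² + s - 1, s² - s - 1.
None of them divide h (all give nonzero remainder).
No irreducible factor of degree ≤ 2 exists, so h is irreducible over GF(3).

Yes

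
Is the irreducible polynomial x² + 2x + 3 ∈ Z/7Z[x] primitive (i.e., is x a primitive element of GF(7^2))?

Write f(x) = x² + 2x + 3.
|GF(7^2)^×| = 7^2 − 1 = 48. Prime factorization: 48 = 2^4·3.
f is primitive ⇔ x has order 48 in GF(7)[x]/(f), i.e. x^(48/q) ≠ 1 for each prime q | 48.
x^(24) mod f = 6.
x^(16) mod f = 2.
None equal 1, so x has full order 48; f is primitive.

Yes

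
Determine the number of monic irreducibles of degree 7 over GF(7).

x^(7^7) − x is the product of all monic irreducibles of degree dividing 7; Möbius inversion gives N = (1/7) Σ μ(7/d)·7^d.
Divisors of 7: 1, 7; μ(7/d) for each: -1, 1.
Σ = − 7^1 + 7^7 = 823536.
N = 823536/7 = 117648.

117648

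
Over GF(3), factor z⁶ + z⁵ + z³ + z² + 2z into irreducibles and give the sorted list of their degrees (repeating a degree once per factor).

Write f(z) = z⁶ + z⁵ + z³ + z² + 2z.
Roots in GF(3): f(0) = 0 → root; f(1) = 0 → root; f(2) = 1.
Linear factors from roots: (z), (z + 2).
Complete factorization: f(z) = (z)·(z + 2)^2·(z³ + 2z + 2).
Factor degrees with multiplicity: 1 + 1 + 1 + 3 = 6.

1, 1, 1, 3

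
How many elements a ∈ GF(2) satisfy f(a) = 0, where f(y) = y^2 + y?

Evaluate at each of the 2 elements of GF(2):
f(0) = 0 → root; f(1) = 0 → root.
Roots: {0, 1}.

2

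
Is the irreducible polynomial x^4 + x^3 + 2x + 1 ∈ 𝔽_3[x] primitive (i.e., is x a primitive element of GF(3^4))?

No

Write f(x) = x^4 + x^3 + 2x + 1.
|GF(3^4)^×| = 3^4 − 1 = 80. Prime factorization: 80 = 2^4·5.
f is primitive ⇔ x has order 80 in GF(3)[x]/(f), i.e. x^(80/q) ≠ 1 for each prime q | 80.
x^(40) mod f = 1
x^(16) mod f = 2x^2 + x + 1.
Since x^(40) = 1, the order of x divides 40 < 80; not primitive.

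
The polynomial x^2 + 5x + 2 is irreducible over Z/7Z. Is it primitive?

Write f(x) = x^2 + 5x + 2.
|GF(7^2)^×| = 7^2 − 1 = 48. Prime factorization: 48 = 2^4·3.
f is primitive ⇔ x has order 48 in GF(7)[x]/(f), i.e. x^(48/q) ≠ 1 for each prime q | 48.
x^(24) mod f = 1
x^(16) mod f = 4.
Since x^(24) = 1, the order of x divides 24 < 48; not primitive.

No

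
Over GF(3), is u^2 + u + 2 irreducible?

Yes

Write h(u) = u^2 + u + 2.
Check for roots in GF(3): h(0) = 2; h(1) = 1; h(2) = 2.
No roots. A degree-2 polynomial over a field with no linear factor is irreducible.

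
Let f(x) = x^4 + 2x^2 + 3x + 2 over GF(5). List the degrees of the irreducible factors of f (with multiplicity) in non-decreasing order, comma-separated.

1, 3

Roots in GF(5): f(0) = 2; f(1) = 3; f(2) = 2; f(3) = 0 → root; f(4) = 2.
Linear factors from roots: (x + 2).
Complete factorization: f(x) = (x + 2)·(x^3 + 3x^2 + x + 1).
Factor degrees with multiplicity: 1 + 3 = 4.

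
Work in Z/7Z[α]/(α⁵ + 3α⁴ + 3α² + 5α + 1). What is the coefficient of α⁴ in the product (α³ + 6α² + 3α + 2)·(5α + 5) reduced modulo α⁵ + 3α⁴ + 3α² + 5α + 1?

5

Multiply in Z/7Z[α]: (α³ + 6α² + 3α + 2)·(5α + 5) = 5α⁴ + 3α² + 4α + 3.
Reduced: 5α⁴ + 3α² + 4α + 3.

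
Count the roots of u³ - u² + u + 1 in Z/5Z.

0

Write h(u) = u³ - u² + u + 1.
Evaluate at each of the 5 elements of Z/5Z:
h(0) = 1; h(1) = 2; h(2) = 2; h(3) = 2; h(4) = 3.
No element is a root.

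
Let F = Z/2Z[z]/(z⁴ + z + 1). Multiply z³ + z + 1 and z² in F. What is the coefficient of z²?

Multiply in Z/2Z[z]: (z³ + z + 1)·(z²) = z⁵ + z³ + z².
Reduce using z⁴ ≡ z + 1 (mod z⁴ + z + 1).
Reduced: z³ + z.

0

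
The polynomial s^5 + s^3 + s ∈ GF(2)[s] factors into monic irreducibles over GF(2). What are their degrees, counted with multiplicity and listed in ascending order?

Write g(s) = s^5 + s^3 + s.
Roots in GF(2): g(0) = 0 → root; g(1) = 1.
Linear factors from roots: (s).
Complete factorization: g(s) = (s)·(s^2 + s + 1)^2.
Factor degrees with multiplicity: 1 + 2 + 2 = 5.

1, 2, 2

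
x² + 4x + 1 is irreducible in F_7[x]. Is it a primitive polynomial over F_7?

Write f(x) = x² + 4x + 1.
|GF(7^2)^×| = 7^2 − 1 = 48. Prime factorization: 48 = 2^4·3.
f is primitive ⇔ x has order 48 in GF(7)[x]/(f), i.e. x^(48/q) ≠ 1 for each prime q | 48.
x^(24) mod f = 1
x^(16) mod f = 1
Since x^(24) = 1, the order of x divides 24 < 48; not primitive.

No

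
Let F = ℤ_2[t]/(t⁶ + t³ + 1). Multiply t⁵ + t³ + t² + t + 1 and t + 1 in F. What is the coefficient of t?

0

Multiply in ℤ_2[t]: (t⁵ + t³ + t² + t + 1)·(t + 1) = t⁶ + t⁵ + t⁴ + 1.
Reduce using t⁶ ≡ t³ + 1 (mod t⁶ + t³ + 1).
Reduced: t⁵ + t⁴ + t³.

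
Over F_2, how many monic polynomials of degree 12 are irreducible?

Gauss's count: N_{2}(12) = (1/12) Σ_{d|12} μ(12/d)·2^d.
Divisors of 12: 1, 2, 3, 4, 6, 12; μ(12/d) for each: 0, 1, 0, -1, -1, 1.
Σ = 2^2 − 2^4 − 2^6 + 2^12 = 4020.
N = 4020/12 = 335.

335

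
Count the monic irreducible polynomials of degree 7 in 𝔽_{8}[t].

x^(8^7) − x is the product of all monic irreducibles of degree dividing 7; Möbius inversion gives N = (1/7) Σ μ(7/d)·8^d.
Divisors of 7: 1, 7; μ(7/d) for each: -1, 1.
Σ = − 8^1 + 8^7 = 2097144.
N = 2097144/7 = 299592.

299592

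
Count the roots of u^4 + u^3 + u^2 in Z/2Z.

Write f(u) = u^4 + u^3 + u^2.
Evaluate at each of the 2 elements of Z/2Z:
f(0) = 0 → root; f(1) = 1.
Roots: {0}.

1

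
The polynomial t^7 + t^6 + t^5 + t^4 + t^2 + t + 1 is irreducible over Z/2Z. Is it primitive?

Yes

Write f(t) = t^7 + t^6 + t^5 + t^4 + t^2 + t + 1.
|GF(2^7)^×| = 2^7 − 1 = 127. Prime factorization: 127 = 127.
f is primitive ⇔ t has order 127 in GF(2)[t]/(f), i.e. t^(127/q) ≠ 1 for each prime q | 127.
t^(1) mod f = t.
None equal 1, so t has full order 127; f is primitive.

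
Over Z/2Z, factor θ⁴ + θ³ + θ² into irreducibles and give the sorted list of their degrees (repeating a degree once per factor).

Write h(θ) = θ⁴ + θ³ + θ².
Roots in Z/2Z: h(0) = 0 → root; h(1) = 1.
Linear factors from roots: (θ).
Complete factorization: h(θ) = (θ)^2·(θ² + θ + 1).
Factor degrees with multiplicity: 1 + 1 + 2 = 4.

1, 1, 2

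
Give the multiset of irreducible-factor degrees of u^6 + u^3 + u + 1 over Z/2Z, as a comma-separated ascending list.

1, 1, 1, 3

Write h(u) = u^6 + u^3 + u + 1.
Roots in Z/2Z: h(0) = 1; h(1) = 0 → root.
Linear factors from roots: (u + 1).
Complete factorization: h(u) = (u + 1)^3·(u^3 + u^2 + 1).
Factor degrees with multiplicity: 1 + 1 + 1 + 3 = 6.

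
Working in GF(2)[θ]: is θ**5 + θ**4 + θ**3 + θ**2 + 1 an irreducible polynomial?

Yes

Write h(θ) = θ**5 + θ**4 + θ**3 + θ**2 + 1.
Check for roots in GF(2): h(0) = 1; h(1) = 1.
No roots, so no linear factors.
Monic irreducibles of degree 2 over GF(2): θ**2 + θ + 1.
None of them divide h (all give nonzero remainder).
No irreducible factor of degree ≤ 2 exists, so h is irreducible over GF(2).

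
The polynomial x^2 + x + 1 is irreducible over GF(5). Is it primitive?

Write f(x) = x^2 + x + 1.
|GF(5^2)^×| = 5^2 − 1 = 24. Prime factorization: 24 = 2^3·3.
f is primitive ⇔ x has order 24 in GF(5)[x]/(f), i.e. x^(24/q) ≠ 1 for each prime q | 24.
x^(12) mod f = 1
x^(8) mod f = 4x + 4.
Since x^(12) = 1, the order of x divides 12 < 24; not primitive.

No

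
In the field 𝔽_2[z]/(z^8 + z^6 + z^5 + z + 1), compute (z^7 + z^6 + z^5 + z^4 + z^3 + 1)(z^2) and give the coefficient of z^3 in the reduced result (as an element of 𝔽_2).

0

Multiply in 𝔽_2[z]: (z^7 + z^6 + z^5 + z^4 + z^3 + 1)·(z^2) = z^9 + z^8 + z^7 + z^6 + z^5 + z^2.
Reduce using z^8 ≡ z^6 + z^5 + z + 1 (mod z^8 + z^6 + z^5 + z + 1).
Reduced: z^6 + 1.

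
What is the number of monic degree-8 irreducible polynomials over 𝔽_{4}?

8160

x^(4^8) − x is the product of all monic irreducibles of degree dividing 8; Möbius inversion gives N = (1/8) Σ μ(8/d)·4^d.
Divisors of 8: 1, 2, 4, 8; μ(8/d) for each: 0, 0, -1, 1.
Σ = − 4^4 + 4^8 = 65280.
N = 65280/8 = 8160.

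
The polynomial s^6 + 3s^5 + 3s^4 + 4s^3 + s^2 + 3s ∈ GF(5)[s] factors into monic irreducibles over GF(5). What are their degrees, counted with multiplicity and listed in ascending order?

1, 1, 1, 1, 1, 1

Write f(s) = s^6 + 3s^5 + 3s^4 + 4s^3 + s^2 + 3s.
Roots in GF(5): f(0) = 0 → root; f(1) = 0 → root; f(2) = 0 → root; f(3) = 2; f(4) = 0 → root.
Linear factors from roots: (s), (s + 4), (s + 3), (s + 1).
Complete factorization: f(s) = (s)·(s + 3)·(s + 1)^2·(s + 4)^2.
Factor degrees with multiplicity: 1 + 1 + 1 + 1 + 1 + 1 = 6.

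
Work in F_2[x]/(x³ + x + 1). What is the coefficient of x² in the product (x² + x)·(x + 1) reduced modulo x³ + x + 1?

Multiply in F_2[x]: (x² + x)·(x + 1) = x³ + x.
Reduce using x³ ≡ x + 1 (mod x³ + x + 1).
Reduced: 1.

0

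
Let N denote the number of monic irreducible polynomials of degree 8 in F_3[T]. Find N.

810

x^(3^8) − x is the product of all monic irreducibles of degree dividing 8; Möbius inversion gives N = (1/8) Σ μ(8/d)·3^d.
Divisors of 8: 1, 2, 4, 8; μ(8/d) for each: 0, 0, -1, 1.
Σ = − 3^4 + 3^8 = 6480.
N = 6480/8 = 810.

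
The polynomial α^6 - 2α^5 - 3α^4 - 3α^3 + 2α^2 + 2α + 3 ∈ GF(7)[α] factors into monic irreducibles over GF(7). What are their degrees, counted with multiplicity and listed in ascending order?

1, 2, 3

Write f(α) = α^6 - 2α^5 - 3α^4 - 3α^3 + 2α^2 + 2α + 3.
Linear factors from roots: (α - 1).
Complete factorization: f(α) = (α - 1)·(α^2 + 2)·(α^3 - α^2 + α + 2).
Factor degrees with multiplicity: 1 + 2 + 3 = 6.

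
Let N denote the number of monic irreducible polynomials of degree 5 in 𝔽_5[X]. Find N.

The number of monic irreducibles of degree 5 over GF(5) is (1/5)·Σ_{d∣5} μ(5/d) 5^d.
Divisors of 5: 1, 5; μ(5/d) for each: -1, 1.
Σ = − 5^1 + 5^5 = 3120.
N = 3120/5 = 624.

624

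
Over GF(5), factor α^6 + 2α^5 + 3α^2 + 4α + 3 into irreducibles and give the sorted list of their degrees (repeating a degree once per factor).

6

Write h(α) = α^6 + 2α^5 + 3α^2 + 4α + 3.
Roots in GF(5): h(0) = 3; h(1) = 3; h(2) = 1; h(3) = 2; h(4) = 1.
Complete factorization: h(α) = (α^6 + 2α^5 + 3α^2 + 4α + 3).
Factor degrees with multiplicity: 6 = 6.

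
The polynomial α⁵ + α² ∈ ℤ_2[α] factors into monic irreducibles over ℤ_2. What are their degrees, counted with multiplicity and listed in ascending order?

Write h(α) = α⁵ + α².
Roots in ℤ_2: h(0) = 0 → root; h(1) = 0 → root.
Linear factors from roots: (α), (α + 1).
Complete factorization: h(α) = (α + 1)·(α)^2·(α² + α + 1).
Factor degrees with multiplicity: 1 + 1 + 1 + 2 = 5.

1, 1, 1, 2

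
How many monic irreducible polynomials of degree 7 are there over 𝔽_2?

By the necklace-counting formula, N_2(7) = (1/7) Σ_{d|7} μ(7/d)·2^d.
Divisors of 7: 1, 7; μ(7/d) for each: -1, 1.
Σ = − 2^1 + 2^7 = 126.
N = 126/7 = 18.

18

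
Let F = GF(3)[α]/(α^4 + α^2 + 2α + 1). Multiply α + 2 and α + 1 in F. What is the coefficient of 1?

2

Multiply in GF(3)[α]: (α + 2)·(α + 1) = α^2 + 2.
Reduced: α^2 + 2.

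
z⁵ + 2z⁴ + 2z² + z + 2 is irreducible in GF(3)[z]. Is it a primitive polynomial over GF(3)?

No

Write f(z) = z⁵ + 2z⁴ + 2z² + z + 2.
|GF(3^5)^×| = 3^5 − 1 = 242. Prime factorization: 242 = 2·11^2.
f is primitive ⇔ z has order 242 in GF(3)[z]/(f), i.e. z^(242/q) ≠ 1 for each prime q | 242.
z^(121) mod f = 1
z^(22) mod f = z⁴ + 2z³ + 2z² + z + 1.
Since z^(121) = 1, the order of z divides 121 < 242; not primitive.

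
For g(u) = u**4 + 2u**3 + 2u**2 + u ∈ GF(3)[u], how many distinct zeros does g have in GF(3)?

Evaluate at each of the 3 elements of GF(3):
g(0) = 0 → root; g(1) = 0 → root; g(2) = 0 → root.
Roots: {0, 1, 2}.

3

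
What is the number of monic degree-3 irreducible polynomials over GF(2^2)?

20

The number of monic irreducibles of degree 3 over GF(4) is (1/3)·Σ_{d∣3} μ(3/d) 4^d.
Divisors of 3: 1, 3; μ(3/d) for each: -1, 1.
Σ = − 4^1 + 4^3 = 60.
N = 60/3 = 20.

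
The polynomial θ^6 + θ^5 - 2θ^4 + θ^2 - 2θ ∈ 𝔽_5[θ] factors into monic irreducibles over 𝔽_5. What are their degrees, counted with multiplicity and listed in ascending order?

1, 2, 3

Write f(θ) = θ^6 + θ^5 - 2θ^4 + θ^2 - 2θ.
Roots in 𝔽_5: f(0) = 0 → root; f(1) = 4; f(2) = 4; f(3) = 3; f(4) = 1.
Linear factors from roots: (θ).
Complete factorization: f(θ) = (θ)·(θ^2 + θ + 2)·(θ^3 + θ - 1).
Factor degrees with multiplicity: 1 + 2 + 3 = 6.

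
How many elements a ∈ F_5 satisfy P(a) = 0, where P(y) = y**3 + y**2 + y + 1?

3

Evaluate at each of the 5 elements of F_5:
P(0) = 1; P(1) = 4; P(2) = 0 → root; P(3) = 0 → root; P(4) = 0 → root.
Roots: {2, 3, 4}.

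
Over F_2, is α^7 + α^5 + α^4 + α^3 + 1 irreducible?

Write h(α) = α^7 + α^5 + α^4 + α^3 + 1.
Check for roots in F_2: h(0) = 1; h(1) = 1.
No roots, so no linear factors.
Monic irreducibles of degree 2 over GF(2): α^2 + α + 1.
None of them divide h (all give nonzero remainder).
Monic irreducibles of degree 3 over GF(2): α^3 + α + 1, α^3 + α^2 + 1.
None of them divide h (all give nonzero remainder).
No irreducible factor of degree ≤ 3 exists, so h is irreducible over GF(2).

Yes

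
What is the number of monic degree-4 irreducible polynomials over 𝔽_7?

x^(7^4) − x is the product of all monic irreducibles of degree dividing 4; Möbius inversion gives N = (1/4) Σ μ(4/d)·7^d.
Divisors of 4: 1, 2, 4; μ(4/d) for each: 0, -1, 1.
Σ = − 7^2 + 7^4 = 2352.
N = 2352/4 = 588.

588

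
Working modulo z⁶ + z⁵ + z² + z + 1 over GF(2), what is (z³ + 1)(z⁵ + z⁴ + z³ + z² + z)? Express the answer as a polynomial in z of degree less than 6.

z^5 + z^4 + z^2 + 1

Multiply in GF(2)[z]: (z³ + 1)·(z⁵ + z⁴ + z³ + z² + z) = z⁸ + z⁷ + z⁶ + z³ + z² + z.
Reduce using z⁶ ≡ z⁵ + z² + z + 1 (mod z⁶ + z⁵ + z² + z + 1).
Reduced: z⁵ + z⁴ + z² + 1.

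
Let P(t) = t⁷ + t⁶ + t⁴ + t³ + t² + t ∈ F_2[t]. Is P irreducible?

No

Check for roots in F_2: P(0) = 0 → root; P(1) = 0 → root.
P(0) = 0, so (t) divides P(t); P is reducible.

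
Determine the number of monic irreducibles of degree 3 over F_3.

x^(3^3) − x is the product of all monic irreducibles of degree dividing 3; Möbius inversion gives N = (1/3) Σ μ(3/d)·3^d.
Divisors of 3: 1, 3; μ(3/d) for each: -1, 1.
Σ = − 3^1 + 3^3 = 24.
N = 24/3 = 8.

8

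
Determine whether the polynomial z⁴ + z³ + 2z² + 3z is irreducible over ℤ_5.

Write m(z) = z⁴ + z³ + 2z² + 3z.
Check for roots in ℤ_5: m(0) = 0 → root; m(1) = 2; m(2) = 3; m(3) = 0 → root; m(4) = 4.
m(0) = 0, so (z) divides m(z); m is reducible.

No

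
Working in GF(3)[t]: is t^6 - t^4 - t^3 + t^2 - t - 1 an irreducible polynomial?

Yes

Write P(t) = t^6 - t^4 - t^3 + t^2 - t - 1.
Check for roots in GF(3): P(0) = 2; P(1) = 1; P(2) = 2.
No roots, so no linear factors.
Monic irreducibles of degree 2 over GF(3): t^2 + 1, t^2 + t - 1, t^2 - t - 1.
None of them divide P (all give nonzero remainder).
Degree-3 irreducible divisors: test the 8 monic irreducibles of degree 3 over GF(3).
None of them divide P (all give nonzero remainder).
No irreducible factor of degree ≤ 3 exists, so P is irreducible over GF(3).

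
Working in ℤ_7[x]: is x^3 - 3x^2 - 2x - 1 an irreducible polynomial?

No

Write h(x) = x^3 - 3x^2 - 2x - 1.
Check for roots in ℤ_7: h(0) = 6; h(1) = 2; h(2) = 5; h(3) = 0 → root; h(4) = 0 → root; h(5) = 4; h(6) = 4.
h(3) = 0, so (x − 3) divides h(x); h is reducible.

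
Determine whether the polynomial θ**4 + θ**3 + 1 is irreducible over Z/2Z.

Yes

Write h(θ) = θ**4 + θ**3 + 1.
Check for roots in Z/2Z: h(0) = 1; h(1) = 1.
No roots, so no linear factors.
Monic irreducibles of degree 2 over GF(2): θ**2 + θ + 1.
None of them divide h (all give nonzero remainder).
No irreducible factor of degree ≤ 2 exists, so h is irreducible over GF(2).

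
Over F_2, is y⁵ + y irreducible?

No

Write g(y) = y⁵ + y.
Check for roots in F_2: g(0) = 0 → root; g(1) = 0 → root.
g(0) = 0, so (y) divides g(y); g is reducible.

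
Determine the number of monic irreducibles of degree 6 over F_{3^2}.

Gauss's count: N_{9}(6) = (1/6) Σ_{d|6} μ(6/d)·9^d.
Divisors of 6: 1, 2, 3, 6; μ(6/d) for each: 1, -1, -1, 1.
Σ = 9^1 − 9^2 − 9^3 + 9^6 = 530640.
N = 530640/6 = 88440.

88440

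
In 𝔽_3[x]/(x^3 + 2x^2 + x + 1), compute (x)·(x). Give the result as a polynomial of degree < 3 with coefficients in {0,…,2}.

x^2

Multiply in 𝔽_3[x]: (x)·(x) = x^2.
Reduced: x^2.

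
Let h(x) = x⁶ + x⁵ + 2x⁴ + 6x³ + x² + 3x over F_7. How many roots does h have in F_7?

3

Evaluate at each of the 7 elements of F_7:
h(0) = 0 → root; h(1) = 0 → root; h(2) = 4; h(3) = 5; h(4) = 3; h(5) = 0 → root; h(6) = 1.
Roots: {0, 1, 5}.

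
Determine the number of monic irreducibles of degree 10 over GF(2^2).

The number of monic irreducibles of degree 10 over GF(4) is (1/10)·Σ_{d∣10} μ(10/d) 4^d.
Divisors of 10: 1, 2, 5, 10; μ(10/d) for each: 1, -1, -1, 1.
Σ = 4^1 − 4^2 − 4^5 + 4^10 = 1047540.
N = 1047540/10 = 104754.

104754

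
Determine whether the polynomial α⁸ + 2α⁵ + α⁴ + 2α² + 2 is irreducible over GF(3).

Yes

Write m(α) = α⁸ + 2α⁵ + α⁴ + 2α² + 2.
Check for roots in GF(3): m(0) = 2; m(1) = 2; m(2) = 1.
No roots, so no linear factors.
Monic irreducibles of degree 2 over GF(3): α² + 1, α² + α + 2, α² + 2α + 2.
None of them divide m (all give nonzero remainder).
Degree-3 irreducible divisors: test the 8 monic irreducibles of degree 3 over GF(3).
None of them divide m (all give nonzero remainder).
Degree-4 irreducible divisors: test the 18 monic irreducibles of degree 4 over GF(3).
None of them divide m (all give nonzero remainder).
No irreducible factor of degree ≤ 4 exists, so m is irreducible over GF(3).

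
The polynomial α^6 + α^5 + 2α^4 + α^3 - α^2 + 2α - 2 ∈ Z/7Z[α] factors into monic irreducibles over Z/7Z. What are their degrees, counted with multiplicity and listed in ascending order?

Write g(α) = α^6 + α^5 + 2α^4 + α^3 - α^2 + 2α - 2.
Complete factorization: g(α) = (α^6 + α^5 + 2α^4 + α^3 - α^2 + 2α - 2).
Factor degrees with multiplicity: 6 = 6.

6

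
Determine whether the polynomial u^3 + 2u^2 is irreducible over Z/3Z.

No

Write g(u) = u^3 + 2u^2.
Check for roots in Z/3Z: g(0) = 0 → root; g(1) = 0 → root; g(2) = 1.
g(0) = 0, so (u) divides g(u); g is reducible.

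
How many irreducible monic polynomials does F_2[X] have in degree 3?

The number of monic irreducibles of degree 3 over GF(2) is (1/3)·Σ_{d∣3} μ(3/d) 2^d.
Divisors of 3: 1, 3; μ(3/d) for each: -1, 1.
Σ = − 2^1 + 2^3 = 6.
N = 6/3 = 2.

2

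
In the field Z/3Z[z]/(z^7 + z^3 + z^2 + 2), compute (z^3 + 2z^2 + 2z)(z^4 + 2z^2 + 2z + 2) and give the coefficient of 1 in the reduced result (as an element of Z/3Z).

Multiply in Z/3Z[z]: (z^3 + 2z^2 + 2z)·(z^4 + 2z^2 + 2z + 2) = z^7 + 2z^6 + z^5 + z^3 + 2z^2 + z.
Reduce using z^7 ≡ 2z^3 + 2z^2 + 1 (mod z^7 + z^3 + z^2 + 2).
Reduced: 2z^6 + z^5 + z^2 + z + 1.

1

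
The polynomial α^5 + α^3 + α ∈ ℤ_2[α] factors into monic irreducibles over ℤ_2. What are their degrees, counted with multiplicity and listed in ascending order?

1, 2, 2

Write f(α) = α^5 + α^3 + α.
Roots in ℤ_2: f(0) = 0 → root; f(1) = 1.
Linear factors from roots: (α).
Complete factorization: f(α) = (α)·(α^2 + α + 1)^2.
Factor degrees with multiplicity: 1 + 2 + 2 = 5.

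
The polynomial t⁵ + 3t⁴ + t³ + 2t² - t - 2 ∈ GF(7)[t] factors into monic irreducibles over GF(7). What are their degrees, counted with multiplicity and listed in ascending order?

2, 3

Write h(t) = t⁵ + 3t⁴ + t³ + 2t² - t - 2.
Complete factorization: h(t) = (t² + 2t + 2)·(t³ + t² - 3t - 1).
Factor degrees with multiplicity: 2 + 3 = 5.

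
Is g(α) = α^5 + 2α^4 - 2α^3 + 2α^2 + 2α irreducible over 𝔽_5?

No

Check for roots in 𝔽_5: g(0) = 0 → root; g(1) = 0 → root; g(2) = 0 → root; g(3) = 0 → root; g(4) = 3.
g(0) = 0, so (α) divides g(α); g is reducible.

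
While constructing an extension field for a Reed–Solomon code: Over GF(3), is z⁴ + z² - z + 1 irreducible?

Write g(z) = z⁴ + z² - z + 1.
Check for roots in GF(3): g(0) = 1; g(1) = 2; g(2) = 1.
No roots, so no linear factors.
Monic irreducibles of degree 2 over GF(3): z² + 1, z² + z - 1, z² - z - 1.
None of them divide g (all give nonzero remainder).
No irreducible factor of degree ≤ 2 exists, so g is irreducible over GF(3).

Yes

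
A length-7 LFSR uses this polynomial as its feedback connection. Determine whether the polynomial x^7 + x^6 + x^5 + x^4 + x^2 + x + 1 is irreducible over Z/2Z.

Yes

Write m(x) = x^7 + x^6 + x^5 + x^4 + x^2 + x + 1.
Check for roots in Z/2Z: m(0) = 1; m(1) = 1.
No roots, so no linear factors.
Monic irreducibles of degree 2 over GF(2): x^2 + x + 1.
None of them divide m (all give nonzero remainder).
Monic irreducibles of degree 3 over GF(2): x^3 + x + 1, x^3 + x^2 + 1.
None of them divide m (all give nonzero remainder).
No irreducible factor of degree ≤ 3 exists, so m is irreducible over GF(2).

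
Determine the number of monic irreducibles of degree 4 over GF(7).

588

x^(7^4) − x is the product of all monic irreducibles of degree dividing 4; Möbius inversion gives N = (1/4) Σ μ(4/d)·7^d.
Divisors of 4: 1, 2, 4; μ(4/d) for each: 0, -1, 1.
Σ = − 7^2 + 7^4 = 2352.
N = 2352/4 = 588.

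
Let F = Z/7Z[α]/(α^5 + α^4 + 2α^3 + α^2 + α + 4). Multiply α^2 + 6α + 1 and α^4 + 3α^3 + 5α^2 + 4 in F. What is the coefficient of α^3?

Multiply in Z/7Z[α]: (α^2 + 6α + 1)·(α^4 + 3α^3 + 5α^2 + 4) = α^6 + 2α^5 + 3α^4 + 5α^3 + 2α^2 + 3α + 4.
Reduce using α^5 ≡ 6α^4 + 5α^3 + 6α^2 + 6α + 3 (mod α^5 + α^4 + 2α^3 + α^2 + α + 4).
Reduced: 2α^3 + 5α.

2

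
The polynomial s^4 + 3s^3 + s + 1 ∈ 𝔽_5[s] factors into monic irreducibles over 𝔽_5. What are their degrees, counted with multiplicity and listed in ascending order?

2, 2

Write f(s) = s^4 + 3s^3 + s + 1.
Roots in 𝔽_5: f(0) = 1; f(1) = 1; f(2) = 3; f(3) = 1; f(4) = 3.
Complete factorization: f(s) = (s^2 + 2)·(s^2 + 3s + 3).
Factor degrees with multiplicity: 2 + 2 = 4.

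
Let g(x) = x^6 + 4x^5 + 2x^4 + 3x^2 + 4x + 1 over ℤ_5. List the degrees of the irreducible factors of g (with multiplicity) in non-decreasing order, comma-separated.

Roots in ℤ_5: g(0) = 1; g(1) = 0 → root; g(2) = 0 → root; g(3) = 3; g(4) = 4.
Linear factors from roots: (x + 4), (x + 3).
Complete factorization: g(x) = (x + 3)·(x + 4)·(x^2 + 2)·(x^2 + 2x + 4).
Factor degrees with multiplicity: 1 + 1 + 2 + 2 = 6.

1, 1, 2, 2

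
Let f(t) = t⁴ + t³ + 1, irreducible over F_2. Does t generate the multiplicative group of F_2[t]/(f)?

Yes

|GF(2^4)^×| = 2^4 − 1 = 15. Prime factorization: 15 = 3·5.
f is primitive ⇔ t has order 15 in GF(2)[t]/(f), i.e. t^(15/q) ≠ 1 for each prime q | 15.
t^(5) mod f = t³ + t + 1.
t^(3) mod f = t³.
None equal 1, so t has full order 15; f is primitive.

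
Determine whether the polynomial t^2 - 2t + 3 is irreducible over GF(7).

Yes

Write g(t) = t^2 - 2t + 3.
Check for roots in GF(7): g(0) = 3; g(1) = 2; g(2) = 3; g(3) = 6; g(4) = 4; g(5) = 4; g(6) = 6.
No roots. A degree-2 polynomial over a field with no linear factor is irreducible.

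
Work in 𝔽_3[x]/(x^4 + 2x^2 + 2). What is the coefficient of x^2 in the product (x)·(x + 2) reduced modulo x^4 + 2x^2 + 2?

1

Multiply in 𝔽_3[x]: (x)·(x + 2) = x^2 + 2x.
Reduced: x^2 + 2x.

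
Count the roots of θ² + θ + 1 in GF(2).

Write f(θ) = θ² + θ + 1.
Evaluate at each of the 2 elements of GF(2):
f(0) = 1; f(1) = 1.
No element is a root.

0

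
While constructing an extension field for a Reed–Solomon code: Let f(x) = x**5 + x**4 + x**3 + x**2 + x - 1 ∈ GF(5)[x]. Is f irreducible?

Yes

Check for roots in GF(5): f(0) = 4; f(1) = 4; f(2) = 1; f(3) = 2; f(4) = 3.
No roots, so no linear factors.
Degree-2 irreducible divisors: test the 10 monic irreducibles of degree 2 over GF(5).
None of them divide f (all give nonzero remainder).
No irreducible factor of degree ≤ 2 exists, so f is irreducible over GF(5).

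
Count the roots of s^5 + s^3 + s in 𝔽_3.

3

Write g(s) = s^5 + s^3 + s.
Evaluate at each of the 3 elements of 𝔽_3:
g(0) = 0 → root; g(1) = 0 → root; g(2) = 0 → root.
Roots: {0, 1, 2}.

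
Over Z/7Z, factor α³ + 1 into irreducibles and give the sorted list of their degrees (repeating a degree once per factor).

1, 1, 1

Write h(α) = α³ + 1.
Linear factors from roots: (α - 3), (α + 2), (α + 1).
Complete factorization: h(α) = (α + 1)·(α + 2)·(α - 3).
Factor degrees with multiplicity: 1 + 1 + 1 = 3.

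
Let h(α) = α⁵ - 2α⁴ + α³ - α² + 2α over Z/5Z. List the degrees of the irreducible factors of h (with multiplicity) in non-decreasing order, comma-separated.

Roots in Z/5Z: h(0) = 0 → root; h(1) = 1; h(2) = 3; h(3) = 0 → root; h(4) = 3.
Linear factors from roots: (α), (α + 2).
Complete factorization: h(α) = (α)·(α + 2)·(α³ + α² - α + 1).
Factor degrees with multiplicity: 1 + 1 + 3 = 5.

1, 1, 3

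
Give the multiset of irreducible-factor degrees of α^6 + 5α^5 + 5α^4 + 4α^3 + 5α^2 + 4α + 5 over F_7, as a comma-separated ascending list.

6

Write g(α) = α^6 + 5α^5 + 5α^4 + 4α^3 + 5α^2 + 4α + 5.
Complete factorization: g(α) = (α^6 + 5α^5 + 5α^4 + 4α^3 + 5α^2 + 4α + 5).
Factor degrees with multiplicity: 6 = 6.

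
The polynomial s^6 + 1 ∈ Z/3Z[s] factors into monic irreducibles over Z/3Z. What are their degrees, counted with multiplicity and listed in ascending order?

2, 2, 2

Write f(s) = s^6 + 1.
Roots in Z/3Z: f(0) = 1; f(1) = 2; f(2) = 2.
Complete factorization: f(s) = (s^2 + 1)^3.
Factor degrees with multiplicity: 2 + 2 + 2 = 6.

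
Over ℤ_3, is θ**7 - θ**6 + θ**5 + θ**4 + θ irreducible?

Write P(θ) = θ**7 - θ**6 + θ**5 + θ**4 + θ.
Check for roots in ℤ_3: P(0) = 0 → root; P(1) = 0 → root; P(2) = 0 → root.
P(0) = 0, so (θ) divides P(θ); P is reducible.

No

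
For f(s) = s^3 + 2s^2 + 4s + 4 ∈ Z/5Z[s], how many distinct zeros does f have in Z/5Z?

0

Evaluate at each of the 5 elements of Z/5Z:
f(0) = 4; f(1) = 1; f(2) = 3; f(3) = 1; f(4) = 1.
No element is a root.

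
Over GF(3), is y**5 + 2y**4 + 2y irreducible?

Write g(y) = y**5 + 2y**4 + 2y.
Check for roots in GF(3): g(0) = 0 → root; g(1) = 2; g(2) = 2.
g(0) = 0, so (y) divides g(y); g is reducible.

No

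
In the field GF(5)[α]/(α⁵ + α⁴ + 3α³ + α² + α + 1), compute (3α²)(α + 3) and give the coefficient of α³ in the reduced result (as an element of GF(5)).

Multiply in GF(5)[α]: (3α²)·(α + 3) = 3α³ + 4α².
Reduced: 3α³ + 4α².

3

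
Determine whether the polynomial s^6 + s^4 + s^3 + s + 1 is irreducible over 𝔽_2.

Write P(s) = s^6 + s^4 + s^3 + s + 1.
Check for roots in 𝔽_2: P(0) = 1; P(1) = 1.
No roots, so no linear factors.
Monic irreducibles of degree 2 over GF(2): s^2 + s + 1.
None of them divide P (all give nonzero remainder).
Monic irreducibles of degree 3 over GF(2): s^3 + s + 1, s^3 + s^2 + 1.
None of them divide P (all give nonzero remainder).
No irreducible factor of degree ≤ 3 exists, so P is irreducible over GF(2).

Yes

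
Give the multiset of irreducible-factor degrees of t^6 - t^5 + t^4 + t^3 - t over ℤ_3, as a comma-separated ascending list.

Write g(t) = t^6 - t^5 + t^4 + t^3 - t.
Roots in ℤ_3: g(0) = 0 → root; g(1) = 1; g(2) = 0 → root.
Linear factors from roots: (t), (t + 1).
Complete factorization: g(t) = (t)·(t + 1)·(t^2 + 1)·(t^2 + t - 1).
Factor degrees with multiplicity: 1 + 1 + 2 + 2 = 6.

1, 1, 2, 2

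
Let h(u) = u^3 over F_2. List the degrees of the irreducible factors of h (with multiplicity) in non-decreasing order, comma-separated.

1, 1, 1

Roots in F_2: h(0) = 0 → root; h(1) = 1.
Linear factors from roots: (u).
Complete factorization: h(u) = (u)^3.
Factor degrees with multiplicity: 1 + 1 + 1 = 3.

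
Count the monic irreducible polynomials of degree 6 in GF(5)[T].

Gauss's count: N_{5}(6) = (1/6) Σ_{d|6} μ(6/d)·5^d.
Divisors of 6: 1, 2, 3, 6; μ(6/d) for each: 1, -1, -1, 1.
Σ = 5^1 − 5^2 − 5^3 + 5^6 = 15480.
N = 15480/6 = 2580.

2580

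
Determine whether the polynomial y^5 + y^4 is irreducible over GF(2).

No

Write f(y) = y^5 + y^4.
Check for roots in GF(2): f(0) = 0 → root; f(1) = 0 → root.
f(0) = 0, so (y) divides f(y); f is reducible.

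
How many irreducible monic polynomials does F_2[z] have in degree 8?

The number of monic irreducibles of degree 8 over GF(2) is (1/8)·Σ_{d∣8} μ(8/d) 2^d.
Divisors of 8: 1, 2, 4, 8; μ(8/d) for each: 0, 0, -1, 1.
Σ = − 2^4 + 2^8 = 240.
N = 240/8 = 30.

30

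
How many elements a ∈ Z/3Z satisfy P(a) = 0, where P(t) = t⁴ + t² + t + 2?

Evaluate at each of the 3 elements of Z/3Z:
P(0) = 2; P(1) = 2; P(2) = 0 → root.
Roots: {2}.

1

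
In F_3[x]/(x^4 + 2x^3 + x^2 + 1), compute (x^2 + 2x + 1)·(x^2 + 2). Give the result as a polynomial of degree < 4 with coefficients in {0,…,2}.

2x^2 + x + 1

Multiply in F_3[x]: (x^2 + 2x + 1)·(x^2 + 2) = x^4 + 2x^3 + x + 2.
Reduce using x^4 ≡ x^3 + 2x^2 + 2 (mod x^4 + 2x^3 + x^2 + 1).
Reduced: 2x^2 + x + 1.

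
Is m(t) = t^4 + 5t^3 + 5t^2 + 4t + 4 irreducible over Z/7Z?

Check for roots in Z/7Z: m(0) = 4; m(1) = 5; m(2) = 4; m(3) = 4; m(4) = 4; m(5) = 6; m(6) = 1.
No roots, so no linear factors.
Degree-2 irreducible divisors: test the 21 monic irreducibles of degree 2 over GF(7).
None of them divide m (all give nonzero remainder).
No irreducible factor of degree ≤ 2 exists, so m is irreducible over GF(7).

Yes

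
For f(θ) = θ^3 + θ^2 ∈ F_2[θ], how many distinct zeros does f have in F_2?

Evaluate at each of the 2 elements of F_2:
f(0) = 0 → root; f(1) = 0 → root.
Roots: {0, 1}.

2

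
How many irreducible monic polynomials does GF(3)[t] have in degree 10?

5880

The number of monic irreducibles of degree 10 over GF(3) is (1/10)·Σ_{d∣10} μ(10/d) 3^d.
Divisors of 10: 1, 2, 5, 10; μ(10/d) for each: 1, -1, -1, 1.
Σ = 3^1 − 3^2 − 3^5 + 3^10 = 58800.
N = 58800/10 = 5880.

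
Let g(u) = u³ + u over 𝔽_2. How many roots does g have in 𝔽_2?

2

Evaluate at each of the 2 elements of 𝔽_2:
g(0) = 0 → root; g(1) = 0 → root.
Roots: {0, 1}.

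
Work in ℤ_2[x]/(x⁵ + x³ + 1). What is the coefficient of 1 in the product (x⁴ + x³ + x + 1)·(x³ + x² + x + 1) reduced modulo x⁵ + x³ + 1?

0

Multiply in ℤ_2[x]: (x⁴ + x³ + x + 1)·(x³ + x² + x + 1) = x⁷ + x⁴ + x³ + 1.
Reduce using x⁵ ≡ x³ + 1 (mod x⁵ + x³ + 1).
Reduced: x⁴ + x².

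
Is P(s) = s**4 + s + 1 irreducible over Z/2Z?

Yes

Check for roots in Z/2Z: P(0) = 1; P(1) = 1.
No roots, so no linear factors.
Monic irreducibles of degree 2 over GF(2): s**2 + s + 1.
None of them divide P (all give nonzero remainder).
No irreducible factor of degree ≤ 2 exists, so P is irreducible over GF(2).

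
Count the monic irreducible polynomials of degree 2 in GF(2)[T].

Gauss's count: N_{2}(2) = (1/2) Σ_{d|2} μ(2/d)·2^d.
Divisors of 2: 1, 2; μ(2/d) for each: -1, 1.
Σ = − 2^1 + 2^2 = 2.
N = 2/2 = 1.

1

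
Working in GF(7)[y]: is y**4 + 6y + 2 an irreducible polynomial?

Yes

Write g(y) = y**4 + 6y + 2.
Check for roots in GF(7): g(0) = 2; g(1) = 2; g(2) = 2; g(3) = 3; g(4) = 2; g(5) = 6; g(6) = 4.
No roots, so no linear factors.
Degree-2 irreducible divisors: test the 21 monic irreducibles of degree 2 over GF(7).
None of them divide g (all give nonzero remainder).
No irreducible factor of degree ≤ 2 exists, so g is irreducible over GF(7).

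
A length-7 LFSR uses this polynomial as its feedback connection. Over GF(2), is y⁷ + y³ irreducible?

No

Write P(y) = y⁷ + y³.
Check for roots in GF(2): P(0) = 0 → root; P(1) = 0 → root.
P(0) = 0, so (y) divides P(y); P is reducible.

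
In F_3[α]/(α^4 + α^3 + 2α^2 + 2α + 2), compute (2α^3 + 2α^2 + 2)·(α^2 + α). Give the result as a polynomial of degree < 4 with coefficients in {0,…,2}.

Multiply in F_3[α]: (2α^3 + 2α^2 + 2)·(α^2 + α) = 2α^5 + α^4 + 2α^3 + 2α^2 + 2α.
Reduce using α^4 ≡ 2α^3 + α^2 + α + 1 (mod α^4 + α^3 + 2α^2 + 2α + 2).
Reduced: 2α^3 + 2.

2α^3 + 2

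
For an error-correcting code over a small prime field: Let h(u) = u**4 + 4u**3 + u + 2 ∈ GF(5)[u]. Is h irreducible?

Yes

Check for roots in GF(5): h(0) = 2; h(1) = 3; h(2) = 2; h(3) = 4; h(4) = 3.
No roots, so no linear factors.
Degree-2 irreducible divisors: test the 10 monic irreducibles of degree 2 over GF(5).
None of them divide h (all give nonzero remainder).
No irreducible factor of degree ≤ 2 exists, so h is irreducible over GF(5).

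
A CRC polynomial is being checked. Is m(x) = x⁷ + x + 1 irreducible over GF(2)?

Yes

Check for roots in GF(2): m(0) = 1; m(1) = 1.
No roots, so no linear factors.
Monic irreducibles of degree 2 over GF(2): x² + x + 1.
None of them divide m (all give nonzero remainder).
Monic irreducibles of degree 3 over GF(2): x³ + x + 1, x³ + x² + 1.
None of them divide m (all give nonzero remainder).
No irreducible factor of degree ≤ 3 exists, so m is irreducible over GF(2).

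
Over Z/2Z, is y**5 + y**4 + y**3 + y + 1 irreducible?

Yes

Write P(y) = y**5 + y**4 + y**3 + y + 1.
Check for roots in Z/2Z: P(0) = 1; P(1) = 1.
No roots, so no linear factors.
Monic irreducibles of degree 2 over GF(2): y**2 + y + 1.
None of them divide P (all give nonzero remainder).
No irreducible factor of degree ≤ 2 exists, so P is irreducible over GF(2).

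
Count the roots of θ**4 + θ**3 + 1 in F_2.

Write h(θ) = θ**4 + θ**3 + 1.
Evaluate at each of the 2 elements of F_2:
h(0) = 1; h(1) = 1.
No element is a root.

0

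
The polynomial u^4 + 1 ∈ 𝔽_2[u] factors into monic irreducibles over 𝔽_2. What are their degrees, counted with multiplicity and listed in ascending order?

Write g(u) = u^4 + 1.
Roots in 𝔽_2: g(0) = 1; g(1) = 0 → root.
Linear factors from roots: (u + 1).
Complete factorization: g(u) = (u + 1)^4.
Factor degrees with multiplicity: 1 + 1 + 1 + 1 = 4.

1, 1, 1, 1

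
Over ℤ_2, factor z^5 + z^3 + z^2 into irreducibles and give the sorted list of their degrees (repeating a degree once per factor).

1, 1, 3

Write h(z) = z^5 + z^3 + z^2.
Roots in ℤ_2: h(0) = 0 → root; h(1) = 1.
Linear factors from roots: (z).
Complete factorization: h(z) = (z)^2·(z^3 + z + 1).
Factor degrees with multiplicity: 1 + 1 + 3 = 5.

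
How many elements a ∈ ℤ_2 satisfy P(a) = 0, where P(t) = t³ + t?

Evaluate at each of the 2 elements of ℤ_2:
P(0) = 0 → root; P(1) = 0 → root.
Roots: {0, 1}.

2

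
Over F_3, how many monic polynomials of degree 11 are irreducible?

The number of monic irreducibles of degree 11 over GF(3) is (1/11)·Σ_{d∣11} μ(11/d) 3^d.
Divisors of 11: 1, 11; μ(11/d) for each: -1, 1.
Σ = − 3^1 + 3^11 = 177144.
N = 177144/11 = 16104.

16104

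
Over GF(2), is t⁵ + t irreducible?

Write f(t) = t⁵ + t.
Check for roots in GF(2): f(0) = 0 → root; f(1) = 0 → root.
f(0) = 0, so (t) divides f(t); f is reducible.

No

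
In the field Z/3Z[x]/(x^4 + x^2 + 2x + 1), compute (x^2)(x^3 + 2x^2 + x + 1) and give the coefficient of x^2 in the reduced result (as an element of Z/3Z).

0

Multiply in Z/3Z[x]: (x^2)·(x^3 + 2x^2 + x + 1) = x^5 + 2x^4 + x^3 + x^2.
Reduce using x^4 ≡ 2x^2 + x + 2 (mod x^4 + x^2 + 2x + 1).
Reduced: x + 1.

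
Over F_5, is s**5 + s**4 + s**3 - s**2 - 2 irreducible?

No

Write P(s) = s**5 + s**4 + s**3 - s**2 - 2.
Check for roots in F_5: P(0) = 3; P(1) = 0 → root; P(2) = 0 → root; P(3) = 0 → root; P(4) = 1.
P(1) = 0, so (s − 1) divides P(s); P is reducible.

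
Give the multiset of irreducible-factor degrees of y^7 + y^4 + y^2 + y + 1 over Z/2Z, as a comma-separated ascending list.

2, 2, 3

Write h(y) = y^7 + y^4 + y^2 + y + 1.
Roots in Z/2Z: h(0) = 1; h(1) = 1.
Complete factorization: h(y) = (y^2 + y + 1)^2·(y^3 + y + 1).
Factor degrees with multiplicity: 2 + 2 + 3 = 7.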